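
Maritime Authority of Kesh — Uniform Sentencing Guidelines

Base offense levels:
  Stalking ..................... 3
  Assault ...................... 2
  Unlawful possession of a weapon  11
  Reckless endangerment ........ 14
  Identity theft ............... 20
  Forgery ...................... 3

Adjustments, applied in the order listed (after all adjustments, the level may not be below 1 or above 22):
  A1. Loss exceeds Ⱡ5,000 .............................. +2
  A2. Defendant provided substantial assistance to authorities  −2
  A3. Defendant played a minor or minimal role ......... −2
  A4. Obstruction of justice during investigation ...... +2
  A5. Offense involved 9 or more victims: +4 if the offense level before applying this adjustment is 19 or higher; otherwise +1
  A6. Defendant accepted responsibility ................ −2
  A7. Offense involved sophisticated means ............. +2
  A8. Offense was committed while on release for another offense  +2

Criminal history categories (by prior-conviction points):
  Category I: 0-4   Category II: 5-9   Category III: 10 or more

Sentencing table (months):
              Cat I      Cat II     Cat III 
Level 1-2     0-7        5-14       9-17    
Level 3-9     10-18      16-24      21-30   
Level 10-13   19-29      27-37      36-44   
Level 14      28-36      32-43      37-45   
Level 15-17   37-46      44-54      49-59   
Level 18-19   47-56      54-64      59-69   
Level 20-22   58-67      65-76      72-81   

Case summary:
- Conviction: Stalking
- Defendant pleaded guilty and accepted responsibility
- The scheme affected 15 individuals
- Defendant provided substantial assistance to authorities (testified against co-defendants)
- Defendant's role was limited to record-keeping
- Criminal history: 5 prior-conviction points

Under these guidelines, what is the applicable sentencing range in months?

5-14 months

Base offense level for stalking: 3.
A1 does not apply.
A2 applies: 3 − 2 = 1.
A3 applies: 1 − 2 = -1.
A5 applies (level before this adjustment is -1 < 19, so +1): -1 + 1 = 0.
A6 applies: 0 − 2 = -2.
A7 does not apply.
A8 does not apply.
Level -2 is below the minimum of 1; floored at 1.
Final offense level: 1.
Criminal history: 5 prior points → Category II (5-9).
Level 1 falls in the 1-2 band.
Grid: Level 1-2 × Category II = 5-14 months.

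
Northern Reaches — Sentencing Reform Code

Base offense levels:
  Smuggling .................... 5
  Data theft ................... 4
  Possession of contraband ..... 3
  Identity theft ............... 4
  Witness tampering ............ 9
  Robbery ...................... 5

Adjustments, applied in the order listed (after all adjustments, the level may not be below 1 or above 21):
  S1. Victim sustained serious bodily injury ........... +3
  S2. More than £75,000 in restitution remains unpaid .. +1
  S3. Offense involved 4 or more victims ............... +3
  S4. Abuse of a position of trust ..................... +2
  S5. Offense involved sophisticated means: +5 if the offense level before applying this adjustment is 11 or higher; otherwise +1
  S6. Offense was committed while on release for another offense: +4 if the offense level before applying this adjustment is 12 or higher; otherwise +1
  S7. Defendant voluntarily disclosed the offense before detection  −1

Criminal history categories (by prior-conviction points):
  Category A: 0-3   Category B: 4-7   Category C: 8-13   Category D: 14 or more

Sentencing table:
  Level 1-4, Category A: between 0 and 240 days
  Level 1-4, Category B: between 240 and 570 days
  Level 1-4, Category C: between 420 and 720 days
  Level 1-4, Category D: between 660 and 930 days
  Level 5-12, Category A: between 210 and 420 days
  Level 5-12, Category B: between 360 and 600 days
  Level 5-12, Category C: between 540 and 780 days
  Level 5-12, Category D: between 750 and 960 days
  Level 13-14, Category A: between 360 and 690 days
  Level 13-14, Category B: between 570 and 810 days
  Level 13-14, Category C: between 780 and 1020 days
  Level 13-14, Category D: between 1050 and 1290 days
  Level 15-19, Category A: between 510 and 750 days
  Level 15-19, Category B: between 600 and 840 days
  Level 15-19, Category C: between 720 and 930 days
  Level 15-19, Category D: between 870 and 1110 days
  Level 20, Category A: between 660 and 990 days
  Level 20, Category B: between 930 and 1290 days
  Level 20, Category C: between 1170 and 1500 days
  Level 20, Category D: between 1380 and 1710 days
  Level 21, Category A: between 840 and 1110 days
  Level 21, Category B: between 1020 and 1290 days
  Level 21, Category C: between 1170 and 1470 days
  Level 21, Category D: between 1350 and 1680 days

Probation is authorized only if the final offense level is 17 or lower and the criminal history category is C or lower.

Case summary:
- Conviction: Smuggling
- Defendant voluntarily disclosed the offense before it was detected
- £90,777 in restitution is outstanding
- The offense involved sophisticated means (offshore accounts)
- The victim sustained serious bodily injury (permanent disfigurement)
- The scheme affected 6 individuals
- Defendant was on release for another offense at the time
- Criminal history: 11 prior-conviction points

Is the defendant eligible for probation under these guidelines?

No

Base offense level for smuggling: 5.
S1 applies: 5 + 3 = 8.
S2 applies: 8 + 1 = 9.
S3 applies: 9 + 3 = 12.
S4 does not apply.
S5 applies (level before this adjustment is 12 ≥ 11, so +5): 12 + 5 = 17.
S6 applies (level before this adjustment is 17 ≥ 12, so +4): 17 + 4 = 21.
S7 applies: 21 − 1 = 20.
Final offense level: 20.
Criminal history: 11 prior points → Category C (8-13).
Level 20 falls in the 20 band.
Grid: Level 20 × Category C = 1170-1500 days.
Probation check: level 20 > 17 and category C ≤ C → not eligible.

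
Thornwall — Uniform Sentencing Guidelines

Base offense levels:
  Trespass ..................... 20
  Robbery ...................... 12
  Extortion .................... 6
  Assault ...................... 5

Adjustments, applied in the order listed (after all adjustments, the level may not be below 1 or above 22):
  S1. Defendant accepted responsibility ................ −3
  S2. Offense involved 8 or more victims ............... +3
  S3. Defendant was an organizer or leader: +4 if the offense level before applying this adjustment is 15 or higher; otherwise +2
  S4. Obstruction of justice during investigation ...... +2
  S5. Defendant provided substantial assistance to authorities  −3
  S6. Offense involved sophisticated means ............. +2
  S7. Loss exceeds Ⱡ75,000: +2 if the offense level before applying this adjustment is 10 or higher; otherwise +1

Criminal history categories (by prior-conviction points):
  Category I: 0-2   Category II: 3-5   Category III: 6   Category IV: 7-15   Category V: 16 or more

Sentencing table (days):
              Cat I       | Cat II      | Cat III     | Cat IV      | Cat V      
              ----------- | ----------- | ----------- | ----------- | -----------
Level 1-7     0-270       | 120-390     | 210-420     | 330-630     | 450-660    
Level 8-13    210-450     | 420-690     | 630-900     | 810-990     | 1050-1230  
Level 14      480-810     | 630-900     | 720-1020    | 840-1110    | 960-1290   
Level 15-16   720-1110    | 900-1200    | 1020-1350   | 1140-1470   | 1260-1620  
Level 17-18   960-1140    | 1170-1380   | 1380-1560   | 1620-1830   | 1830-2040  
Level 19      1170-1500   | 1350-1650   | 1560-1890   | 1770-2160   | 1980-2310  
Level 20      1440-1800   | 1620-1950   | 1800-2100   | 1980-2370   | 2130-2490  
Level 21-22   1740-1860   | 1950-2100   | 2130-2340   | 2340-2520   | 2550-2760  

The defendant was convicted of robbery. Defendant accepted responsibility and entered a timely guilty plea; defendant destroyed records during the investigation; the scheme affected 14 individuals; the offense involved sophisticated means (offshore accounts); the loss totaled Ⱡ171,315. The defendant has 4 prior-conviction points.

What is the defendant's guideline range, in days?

1170-1380 days

Base offense level for robbery: 12.
S1 applies: 12 − 3 = 9.
S2 applies: 9 + 3 = 12.
S4 applies: 12 + 2 = 14.
S5 does not apply.
S6 applies: 14 + 2 = 16.
S7 applies (level before this adjustment is 16 ≥ 10, so +2): 16 + 2 = 18.
Final offense level: 18.
Criminal history: 4 prior points → Category II (3-5).
Level 18 falls in the 17-18 band.
Grid: Level 17-18 × Category II = 1170-1380 days.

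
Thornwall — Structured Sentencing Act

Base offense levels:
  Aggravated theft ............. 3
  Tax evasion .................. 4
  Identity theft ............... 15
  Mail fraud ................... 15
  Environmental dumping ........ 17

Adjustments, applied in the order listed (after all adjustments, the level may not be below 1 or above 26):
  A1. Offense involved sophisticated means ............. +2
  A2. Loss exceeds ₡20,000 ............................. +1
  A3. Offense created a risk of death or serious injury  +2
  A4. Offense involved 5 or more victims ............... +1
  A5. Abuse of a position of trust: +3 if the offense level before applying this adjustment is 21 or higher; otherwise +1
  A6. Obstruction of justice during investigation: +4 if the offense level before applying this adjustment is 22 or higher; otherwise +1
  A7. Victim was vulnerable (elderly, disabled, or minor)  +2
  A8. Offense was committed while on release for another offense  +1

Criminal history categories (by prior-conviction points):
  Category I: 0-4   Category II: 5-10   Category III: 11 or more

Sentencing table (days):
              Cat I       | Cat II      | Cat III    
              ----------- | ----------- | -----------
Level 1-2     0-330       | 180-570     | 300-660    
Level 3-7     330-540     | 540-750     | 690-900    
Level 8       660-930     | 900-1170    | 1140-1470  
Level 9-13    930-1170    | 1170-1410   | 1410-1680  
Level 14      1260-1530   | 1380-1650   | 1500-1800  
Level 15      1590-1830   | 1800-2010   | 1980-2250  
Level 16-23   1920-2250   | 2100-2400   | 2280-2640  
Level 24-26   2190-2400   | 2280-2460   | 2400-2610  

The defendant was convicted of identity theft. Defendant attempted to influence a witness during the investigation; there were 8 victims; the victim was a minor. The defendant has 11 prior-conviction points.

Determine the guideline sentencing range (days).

Base offense level for identity theft: 15.
A3 does not apply.
A4 applies: 15 + 1 = 16.
A6 applies (level before this adjustment is 16 < 22, so +1): 16 + 1 = 17.
A7 applies: 17 + 2 = 19.
A8 does not apply.
Final offense level: 19.
Criminal history: 11 prior points → Category III (11+).
Level 19 falls in the 16-23 band.
Grid: Level 16-23 × Category III = 2280-2640 days.

2280-2640 days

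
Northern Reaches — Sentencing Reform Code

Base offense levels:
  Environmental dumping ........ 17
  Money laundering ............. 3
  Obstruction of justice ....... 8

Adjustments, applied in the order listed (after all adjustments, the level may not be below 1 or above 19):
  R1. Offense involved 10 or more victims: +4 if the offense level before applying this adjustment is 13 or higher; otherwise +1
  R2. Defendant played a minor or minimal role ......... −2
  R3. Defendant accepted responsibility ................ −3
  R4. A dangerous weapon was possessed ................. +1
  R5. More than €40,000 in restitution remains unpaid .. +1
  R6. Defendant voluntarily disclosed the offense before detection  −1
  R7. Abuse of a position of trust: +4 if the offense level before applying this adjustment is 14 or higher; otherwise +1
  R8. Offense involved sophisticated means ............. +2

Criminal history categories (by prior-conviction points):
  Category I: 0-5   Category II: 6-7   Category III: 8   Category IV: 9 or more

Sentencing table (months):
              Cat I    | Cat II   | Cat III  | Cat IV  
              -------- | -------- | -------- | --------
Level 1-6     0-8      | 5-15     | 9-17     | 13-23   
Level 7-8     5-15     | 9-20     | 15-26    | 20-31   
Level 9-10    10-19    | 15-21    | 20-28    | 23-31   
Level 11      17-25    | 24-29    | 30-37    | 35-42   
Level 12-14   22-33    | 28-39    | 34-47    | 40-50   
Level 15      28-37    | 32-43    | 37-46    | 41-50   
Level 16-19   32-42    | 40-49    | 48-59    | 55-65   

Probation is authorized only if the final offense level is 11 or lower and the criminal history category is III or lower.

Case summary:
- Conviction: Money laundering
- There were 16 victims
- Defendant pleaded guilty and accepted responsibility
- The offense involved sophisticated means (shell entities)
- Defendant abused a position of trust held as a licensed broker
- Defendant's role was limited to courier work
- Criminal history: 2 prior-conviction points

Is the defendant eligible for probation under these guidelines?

Yes

Base offense level for money laundering: 3.
R1 applies (level before this adjustment is 3 < 13, so +1): 3 + 1 = 4.
R2 applies: 4 − 2 = 2.
R3 applies: 2 − 3 = -1.
R4 does not apply.
R7 applies (level before this adjustment is -1 < 14, so +1): -1 + 1 = 0.
R8 applies: 0 + 2 = 2.
Final offense level: 2.
Criminal history: 2 prior points → Category I (0-5).
Level 2 falls in the 1-6 band.
Grid: Level 1-6 × Category I = 0-8 months.
Probation check: level 2 ≤ 11 and category I ≤ III → eligible.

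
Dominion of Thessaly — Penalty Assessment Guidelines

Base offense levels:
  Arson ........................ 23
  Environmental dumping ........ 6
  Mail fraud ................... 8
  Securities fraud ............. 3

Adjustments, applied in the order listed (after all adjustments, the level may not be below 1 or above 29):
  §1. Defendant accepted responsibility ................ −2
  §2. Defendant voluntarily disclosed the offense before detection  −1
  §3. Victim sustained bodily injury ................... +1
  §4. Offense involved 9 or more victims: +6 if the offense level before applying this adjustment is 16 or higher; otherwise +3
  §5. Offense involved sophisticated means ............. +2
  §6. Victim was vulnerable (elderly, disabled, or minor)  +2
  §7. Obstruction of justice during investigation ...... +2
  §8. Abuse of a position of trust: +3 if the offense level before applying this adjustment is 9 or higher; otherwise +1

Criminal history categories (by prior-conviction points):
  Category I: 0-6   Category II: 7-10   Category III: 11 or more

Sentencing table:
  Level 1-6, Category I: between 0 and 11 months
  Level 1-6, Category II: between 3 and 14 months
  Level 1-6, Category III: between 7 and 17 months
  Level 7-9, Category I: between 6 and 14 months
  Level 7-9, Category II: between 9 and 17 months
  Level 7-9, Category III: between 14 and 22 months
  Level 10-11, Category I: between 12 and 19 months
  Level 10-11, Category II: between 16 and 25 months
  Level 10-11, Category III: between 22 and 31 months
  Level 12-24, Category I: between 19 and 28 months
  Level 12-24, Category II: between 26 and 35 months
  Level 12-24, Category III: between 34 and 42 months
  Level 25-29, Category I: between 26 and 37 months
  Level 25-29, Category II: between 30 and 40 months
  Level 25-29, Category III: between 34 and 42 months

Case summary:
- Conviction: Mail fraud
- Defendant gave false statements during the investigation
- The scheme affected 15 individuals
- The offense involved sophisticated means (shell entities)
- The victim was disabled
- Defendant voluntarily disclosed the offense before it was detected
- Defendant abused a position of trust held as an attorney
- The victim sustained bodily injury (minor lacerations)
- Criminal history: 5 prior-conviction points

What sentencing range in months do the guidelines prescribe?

19-28 months

Base offense level for mail fraud: 8.
§2 applies: 8 − 1 = 7.
§3 applies: 7 + 1 = 8.
§4 applies (level before this adjustment is 8 < 16, so +3): 8 + 3 = 11.
§5 applies: 11 + 2 = 13.
§6 applies: 13 + 2 = 15.
§7 applies: 15 + 2 = 17.
§8 applies (level before this adjustment is 17 ≥ 9, so +3): 17 + 3 = 20.
Final offense level: 20.
Criminal history: 5 prior points → Category I (0-6).
Level 20 falls in the 12-24 band.
Grid: Level 12-24 × Category I = 19-28 months.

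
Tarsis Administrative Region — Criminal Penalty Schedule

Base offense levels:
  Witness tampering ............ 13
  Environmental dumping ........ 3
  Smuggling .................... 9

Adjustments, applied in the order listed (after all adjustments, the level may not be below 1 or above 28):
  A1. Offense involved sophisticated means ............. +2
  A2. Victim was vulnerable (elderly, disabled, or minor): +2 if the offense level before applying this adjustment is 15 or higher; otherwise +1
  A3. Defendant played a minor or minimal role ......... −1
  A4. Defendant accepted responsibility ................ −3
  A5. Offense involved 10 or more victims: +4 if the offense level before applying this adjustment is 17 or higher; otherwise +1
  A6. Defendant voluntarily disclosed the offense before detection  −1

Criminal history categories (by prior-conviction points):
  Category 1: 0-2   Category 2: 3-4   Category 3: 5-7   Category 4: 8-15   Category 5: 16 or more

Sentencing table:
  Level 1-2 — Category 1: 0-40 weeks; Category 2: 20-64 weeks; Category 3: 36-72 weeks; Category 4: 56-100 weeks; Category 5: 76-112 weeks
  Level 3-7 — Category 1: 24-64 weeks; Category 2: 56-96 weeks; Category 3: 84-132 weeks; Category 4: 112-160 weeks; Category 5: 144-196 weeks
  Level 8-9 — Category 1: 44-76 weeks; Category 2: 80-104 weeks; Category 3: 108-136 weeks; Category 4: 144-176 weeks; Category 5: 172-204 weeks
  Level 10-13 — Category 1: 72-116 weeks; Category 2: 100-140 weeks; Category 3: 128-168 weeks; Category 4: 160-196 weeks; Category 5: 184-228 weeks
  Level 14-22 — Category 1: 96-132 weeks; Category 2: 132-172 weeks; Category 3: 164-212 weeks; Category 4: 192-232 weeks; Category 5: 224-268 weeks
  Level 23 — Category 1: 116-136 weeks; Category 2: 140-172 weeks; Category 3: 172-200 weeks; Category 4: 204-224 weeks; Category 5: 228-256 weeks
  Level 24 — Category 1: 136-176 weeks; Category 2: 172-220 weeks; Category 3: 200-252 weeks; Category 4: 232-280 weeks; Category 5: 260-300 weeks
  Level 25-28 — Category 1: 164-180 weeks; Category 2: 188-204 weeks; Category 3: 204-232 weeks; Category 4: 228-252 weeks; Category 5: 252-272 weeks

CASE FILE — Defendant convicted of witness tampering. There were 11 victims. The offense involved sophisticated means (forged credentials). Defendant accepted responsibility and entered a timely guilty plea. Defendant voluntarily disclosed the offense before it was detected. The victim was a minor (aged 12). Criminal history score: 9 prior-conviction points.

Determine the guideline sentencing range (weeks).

Base offense level for witness tampering: 13.
A1 applies: 13 + 2 = 15.
A2 applies (level before this adjustment is 15 ≥ 15, so +2): 15 + 2 = 17.
A3 does not apply.
A4 applies: 17 − 3 = 14.
A5 applies (level before this adjustment is 14 < 17, so +1): 14 + 1 = 15.
A6 applies: 15 − 1 = 14.
Final offense level: 14.
Criminal history: 9 prior points → Category 4 (8-15).
Level 14 falls in the 14-22 band.
Grid: Level 14-22 × Category 4 = 192-232 weeks.

192-232 weeks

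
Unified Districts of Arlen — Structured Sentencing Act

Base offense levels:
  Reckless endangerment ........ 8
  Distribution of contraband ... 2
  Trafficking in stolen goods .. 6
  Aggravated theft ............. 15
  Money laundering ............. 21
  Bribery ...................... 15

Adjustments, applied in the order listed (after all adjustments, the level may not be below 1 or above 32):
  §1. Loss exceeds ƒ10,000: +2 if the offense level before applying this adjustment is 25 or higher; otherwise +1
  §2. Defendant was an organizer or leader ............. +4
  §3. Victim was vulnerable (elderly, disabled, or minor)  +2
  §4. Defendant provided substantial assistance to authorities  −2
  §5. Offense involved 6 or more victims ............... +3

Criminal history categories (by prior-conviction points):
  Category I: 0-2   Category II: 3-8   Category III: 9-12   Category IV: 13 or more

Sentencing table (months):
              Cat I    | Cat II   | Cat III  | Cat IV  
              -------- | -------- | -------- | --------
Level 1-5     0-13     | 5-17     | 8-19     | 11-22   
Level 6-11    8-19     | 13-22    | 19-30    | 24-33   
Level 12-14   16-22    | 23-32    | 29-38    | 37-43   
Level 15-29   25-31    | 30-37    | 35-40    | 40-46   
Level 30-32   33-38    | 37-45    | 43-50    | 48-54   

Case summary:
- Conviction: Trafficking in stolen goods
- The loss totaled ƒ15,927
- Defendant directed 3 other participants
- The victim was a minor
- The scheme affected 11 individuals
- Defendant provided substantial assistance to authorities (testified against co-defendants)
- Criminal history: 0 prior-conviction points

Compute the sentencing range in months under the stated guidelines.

Base offense level for trafficking in stolen goods: 6.
§1 applies (level before this adjustment is 6 < 25, so +1): 6 + 1 = 7.
§2 applies: 7 + 4 = 11.
§3 applies: 11 + 2 = 13.
§4 applies: 13 − 2 = 11.
§5 applies: 11 + 3 = 14.
Final offense level: 14.
Criminal history: 0 prior points → Category I (0-2).
Level 14 falls in the 12-14 band.
Grid: Level 12-14 × Category I = 16-22 months.

16-22 months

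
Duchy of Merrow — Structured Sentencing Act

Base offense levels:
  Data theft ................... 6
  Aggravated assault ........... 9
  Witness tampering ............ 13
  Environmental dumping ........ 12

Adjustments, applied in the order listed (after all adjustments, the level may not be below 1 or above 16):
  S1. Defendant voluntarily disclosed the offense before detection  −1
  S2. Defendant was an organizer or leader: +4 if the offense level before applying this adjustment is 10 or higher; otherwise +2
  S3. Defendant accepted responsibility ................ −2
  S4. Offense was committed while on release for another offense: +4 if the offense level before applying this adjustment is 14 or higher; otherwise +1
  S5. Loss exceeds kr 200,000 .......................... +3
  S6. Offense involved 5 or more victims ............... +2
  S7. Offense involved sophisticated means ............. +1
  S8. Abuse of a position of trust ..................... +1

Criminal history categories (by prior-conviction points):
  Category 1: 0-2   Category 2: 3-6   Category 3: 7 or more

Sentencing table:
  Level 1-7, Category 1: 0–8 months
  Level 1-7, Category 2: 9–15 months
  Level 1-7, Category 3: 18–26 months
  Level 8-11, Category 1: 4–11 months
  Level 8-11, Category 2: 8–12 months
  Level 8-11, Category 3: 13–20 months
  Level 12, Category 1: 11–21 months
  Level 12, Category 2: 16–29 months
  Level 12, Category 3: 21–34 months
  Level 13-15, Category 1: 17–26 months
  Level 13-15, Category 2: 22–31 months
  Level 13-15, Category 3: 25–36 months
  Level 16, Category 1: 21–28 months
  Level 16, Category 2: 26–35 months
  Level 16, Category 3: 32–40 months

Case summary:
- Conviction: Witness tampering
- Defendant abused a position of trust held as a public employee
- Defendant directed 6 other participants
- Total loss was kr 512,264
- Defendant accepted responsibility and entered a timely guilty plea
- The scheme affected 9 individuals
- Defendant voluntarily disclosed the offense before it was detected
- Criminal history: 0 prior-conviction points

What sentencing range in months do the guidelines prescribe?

Base offense level for witness tampering: 13.
S1 applies: 13 − 1 = 12.
S2 applies (level before this adjustment is 12 ≥ 10, so +4): 12 + 4 = 16.
S3 applies: 16 − 2 = 14.
S5 applies: 14 + 3 = 17.
S6 applies: 17 + 2 = 19.
S8 applies: 19 + 1 = 20.
Level 20 exceeds the maximum of 16; capped at 16.
Final offense level: 16.
Criminal history: 0 prior points → Category 1 (0-2).
Level 16 falls in the 16 band.
Grid: Level 16 × Category 1 = 21-28 months.

21-28 months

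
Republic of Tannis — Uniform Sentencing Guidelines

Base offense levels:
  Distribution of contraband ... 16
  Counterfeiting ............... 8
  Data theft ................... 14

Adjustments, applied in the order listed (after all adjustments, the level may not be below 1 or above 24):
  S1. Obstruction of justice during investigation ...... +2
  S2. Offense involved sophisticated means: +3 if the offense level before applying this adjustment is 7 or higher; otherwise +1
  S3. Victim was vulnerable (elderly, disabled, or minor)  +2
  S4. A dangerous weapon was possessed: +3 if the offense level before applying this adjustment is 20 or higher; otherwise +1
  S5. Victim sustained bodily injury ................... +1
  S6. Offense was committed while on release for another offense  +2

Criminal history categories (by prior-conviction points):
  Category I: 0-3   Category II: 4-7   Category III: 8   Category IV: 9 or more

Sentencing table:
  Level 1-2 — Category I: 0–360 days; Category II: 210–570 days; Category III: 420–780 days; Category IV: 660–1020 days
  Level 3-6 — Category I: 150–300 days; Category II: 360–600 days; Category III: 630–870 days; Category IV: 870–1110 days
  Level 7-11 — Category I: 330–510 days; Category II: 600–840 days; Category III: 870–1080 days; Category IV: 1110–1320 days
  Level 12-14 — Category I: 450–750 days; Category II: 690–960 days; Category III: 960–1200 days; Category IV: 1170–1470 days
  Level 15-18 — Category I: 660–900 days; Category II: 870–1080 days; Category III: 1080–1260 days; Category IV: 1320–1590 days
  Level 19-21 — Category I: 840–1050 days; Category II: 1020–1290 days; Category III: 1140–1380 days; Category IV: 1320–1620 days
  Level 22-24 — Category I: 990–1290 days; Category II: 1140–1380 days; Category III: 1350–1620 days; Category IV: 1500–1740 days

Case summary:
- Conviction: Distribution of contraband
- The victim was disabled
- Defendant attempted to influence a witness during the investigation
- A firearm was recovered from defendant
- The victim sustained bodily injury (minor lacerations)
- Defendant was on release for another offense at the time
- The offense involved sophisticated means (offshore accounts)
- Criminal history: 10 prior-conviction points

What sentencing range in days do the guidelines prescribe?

Base offense level for distribution of contraband: 16.
S1 applies: 16 + 2 = 18.
S2 applies (level before this adjustment is 18 ≥ 7, so +3): 18 + 3 = 21.
S3 applies: 21 + 2 = 23.
S4 applies (level before this adjustment is 23 ≥ 20, so +3): 23 + 3 = 26.
S5 applies: 26 + 1 = 27.
S6 applies: 27 + 2 = 29.
Level 29 exceeds the maximum of 24; capped at 24.
Final offense level: 24.
Criminal history: 10 prior points → Category IV (9+).
Level 24 falls in the 22-24 band.
Grid: Level 22-24 × Category IV = 1500-1740 days.

1500-1740 days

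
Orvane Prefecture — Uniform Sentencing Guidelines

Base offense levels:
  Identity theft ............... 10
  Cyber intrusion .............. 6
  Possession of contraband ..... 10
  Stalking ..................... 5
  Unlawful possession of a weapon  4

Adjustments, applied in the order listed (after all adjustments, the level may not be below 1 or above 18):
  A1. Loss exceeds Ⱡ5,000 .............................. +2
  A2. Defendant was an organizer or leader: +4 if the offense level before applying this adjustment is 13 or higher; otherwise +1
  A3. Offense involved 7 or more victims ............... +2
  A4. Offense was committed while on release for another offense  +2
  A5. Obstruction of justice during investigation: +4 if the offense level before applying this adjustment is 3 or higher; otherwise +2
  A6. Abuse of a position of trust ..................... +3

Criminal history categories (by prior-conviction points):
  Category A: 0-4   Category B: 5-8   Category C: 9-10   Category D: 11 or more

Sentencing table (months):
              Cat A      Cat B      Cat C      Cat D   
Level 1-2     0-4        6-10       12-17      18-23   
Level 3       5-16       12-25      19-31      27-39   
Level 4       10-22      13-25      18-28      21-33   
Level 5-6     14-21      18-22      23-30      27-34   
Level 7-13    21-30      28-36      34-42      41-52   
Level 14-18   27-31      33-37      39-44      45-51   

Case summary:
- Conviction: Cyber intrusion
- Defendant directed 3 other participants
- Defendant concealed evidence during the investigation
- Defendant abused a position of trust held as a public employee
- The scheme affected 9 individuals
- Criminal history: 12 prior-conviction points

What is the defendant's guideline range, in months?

Base offense level for cyber intrusion: 6.
A2 applies (level before this adjustment is 6 < 13, so +1): 6 + 1 = 7.
A3 applies: 7 + 2 = 9.
A5 applies (level before this adjustment is 9 ≥ 3, so +4): 9 + 4 = 13.
A6 applies: 13 + 3 = 16.
Final offense level: 16.
Criminal history: 12 prior points → Category D (11+).
Level 16 falls in the 14-18 band.
Grid: Level 14-18 × Category D = 45-51 months.

45-51 months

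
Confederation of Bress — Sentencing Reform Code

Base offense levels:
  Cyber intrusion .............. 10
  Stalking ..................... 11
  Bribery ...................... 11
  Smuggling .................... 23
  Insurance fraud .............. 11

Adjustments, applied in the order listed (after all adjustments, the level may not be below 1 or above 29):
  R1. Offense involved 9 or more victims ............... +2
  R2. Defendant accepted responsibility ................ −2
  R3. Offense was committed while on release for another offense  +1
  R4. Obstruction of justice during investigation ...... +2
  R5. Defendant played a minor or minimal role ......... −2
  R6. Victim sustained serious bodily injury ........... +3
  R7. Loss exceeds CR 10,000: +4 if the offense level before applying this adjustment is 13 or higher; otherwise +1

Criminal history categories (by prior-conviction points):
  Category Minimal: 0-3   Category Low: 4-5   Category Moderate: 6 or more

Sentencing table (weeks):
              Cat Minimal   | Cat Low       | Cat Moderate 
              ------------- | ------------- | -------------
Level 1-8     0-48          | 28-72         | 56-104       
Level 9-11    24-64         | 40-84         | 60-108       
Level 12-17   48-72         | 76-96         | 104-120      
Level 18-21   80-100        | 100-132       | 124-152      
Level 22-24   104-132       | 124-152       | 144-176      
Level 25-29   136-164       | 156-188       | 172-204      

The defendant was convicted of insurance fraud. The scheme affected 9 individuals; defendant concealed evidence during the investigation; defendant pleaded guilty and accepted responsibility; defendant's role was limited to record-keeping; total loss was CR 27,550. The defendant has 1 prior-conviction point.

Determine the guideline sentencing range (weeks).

Base offense level for insurance fraud: 11.
R1 applies: 11 + 2 = 13.
R2 applies: 13 − 2 = 11.
R3 does not apply.
R4 applies: 11 + 2 = 13.
R5 applies: 13 − 2 = 11.
R7 applies (level before this adjustment is 11 < 13, so +1): 11 + 1 = 12.
Final offense level: 12.
Criminal history: 1 prior point → Category Minimal (0-3).
Level 12 falls in the 12-17 band.
Grid: Level 12-17 × Category Minimal = 48-72 weeks.

48-72 weeks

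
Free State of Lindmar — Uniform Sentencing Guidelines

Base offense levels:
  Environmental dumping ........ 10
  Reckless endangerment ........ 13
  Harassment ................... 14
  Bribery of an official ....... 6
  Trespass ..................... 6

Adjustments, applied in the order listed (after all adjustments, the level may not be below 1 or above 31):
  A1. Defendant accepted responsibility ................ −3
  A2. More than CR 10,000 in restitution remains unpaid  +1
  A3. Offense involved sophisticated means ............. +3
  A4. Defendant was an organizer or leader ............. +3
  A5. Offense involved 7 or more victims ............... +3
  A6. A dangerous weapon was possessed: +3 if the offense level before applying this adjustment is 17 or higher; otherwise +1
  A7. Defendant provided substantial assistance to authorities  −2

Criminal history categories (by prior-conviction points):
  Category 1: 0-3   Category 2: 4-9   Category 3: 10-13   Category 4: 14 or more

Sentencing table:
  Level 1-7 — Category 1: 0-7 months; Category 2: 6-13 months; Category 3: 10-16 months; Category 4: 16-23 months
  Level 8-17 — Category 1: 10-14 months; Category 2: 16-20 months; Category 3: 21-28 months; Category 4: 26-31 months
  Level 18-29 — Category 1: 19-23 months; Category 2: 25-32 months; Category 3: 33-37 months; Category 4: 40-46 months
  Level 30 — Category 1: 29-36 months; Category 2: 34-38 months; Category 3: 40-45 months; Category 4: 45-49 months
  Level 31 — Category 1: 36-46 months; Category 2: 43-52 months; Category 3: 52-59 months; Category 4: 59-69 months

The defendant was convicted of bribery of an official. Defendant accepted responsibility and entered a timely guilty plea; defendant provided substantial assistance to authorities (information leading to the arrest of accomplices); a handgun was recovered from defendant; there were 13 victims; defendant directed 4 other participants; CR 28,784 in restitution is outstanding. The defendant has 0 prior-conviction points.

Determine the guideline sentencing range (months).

10-14 months

Base offense level for bribery of an official: 6.
A1 applies: 6 − 3 = 3.
A2 applies: 3 + 1 = 4.
A3 does not apply.
A4 applies: 4 + 3 = 7.
A5 applies: 7 + 3 = 10.
A6 applies (level before this adjustment is 10 < 17, so +1): 10 + 1 = 11.
A7 applies: 11 − 2 = 9.
Final offense level: 9.
Criminal history: 0 prior points → Category 1 (0-3).
Level 9 falls in the 8-17 band.
Grid: Level 8-17 × Category 1 = 10-14 months.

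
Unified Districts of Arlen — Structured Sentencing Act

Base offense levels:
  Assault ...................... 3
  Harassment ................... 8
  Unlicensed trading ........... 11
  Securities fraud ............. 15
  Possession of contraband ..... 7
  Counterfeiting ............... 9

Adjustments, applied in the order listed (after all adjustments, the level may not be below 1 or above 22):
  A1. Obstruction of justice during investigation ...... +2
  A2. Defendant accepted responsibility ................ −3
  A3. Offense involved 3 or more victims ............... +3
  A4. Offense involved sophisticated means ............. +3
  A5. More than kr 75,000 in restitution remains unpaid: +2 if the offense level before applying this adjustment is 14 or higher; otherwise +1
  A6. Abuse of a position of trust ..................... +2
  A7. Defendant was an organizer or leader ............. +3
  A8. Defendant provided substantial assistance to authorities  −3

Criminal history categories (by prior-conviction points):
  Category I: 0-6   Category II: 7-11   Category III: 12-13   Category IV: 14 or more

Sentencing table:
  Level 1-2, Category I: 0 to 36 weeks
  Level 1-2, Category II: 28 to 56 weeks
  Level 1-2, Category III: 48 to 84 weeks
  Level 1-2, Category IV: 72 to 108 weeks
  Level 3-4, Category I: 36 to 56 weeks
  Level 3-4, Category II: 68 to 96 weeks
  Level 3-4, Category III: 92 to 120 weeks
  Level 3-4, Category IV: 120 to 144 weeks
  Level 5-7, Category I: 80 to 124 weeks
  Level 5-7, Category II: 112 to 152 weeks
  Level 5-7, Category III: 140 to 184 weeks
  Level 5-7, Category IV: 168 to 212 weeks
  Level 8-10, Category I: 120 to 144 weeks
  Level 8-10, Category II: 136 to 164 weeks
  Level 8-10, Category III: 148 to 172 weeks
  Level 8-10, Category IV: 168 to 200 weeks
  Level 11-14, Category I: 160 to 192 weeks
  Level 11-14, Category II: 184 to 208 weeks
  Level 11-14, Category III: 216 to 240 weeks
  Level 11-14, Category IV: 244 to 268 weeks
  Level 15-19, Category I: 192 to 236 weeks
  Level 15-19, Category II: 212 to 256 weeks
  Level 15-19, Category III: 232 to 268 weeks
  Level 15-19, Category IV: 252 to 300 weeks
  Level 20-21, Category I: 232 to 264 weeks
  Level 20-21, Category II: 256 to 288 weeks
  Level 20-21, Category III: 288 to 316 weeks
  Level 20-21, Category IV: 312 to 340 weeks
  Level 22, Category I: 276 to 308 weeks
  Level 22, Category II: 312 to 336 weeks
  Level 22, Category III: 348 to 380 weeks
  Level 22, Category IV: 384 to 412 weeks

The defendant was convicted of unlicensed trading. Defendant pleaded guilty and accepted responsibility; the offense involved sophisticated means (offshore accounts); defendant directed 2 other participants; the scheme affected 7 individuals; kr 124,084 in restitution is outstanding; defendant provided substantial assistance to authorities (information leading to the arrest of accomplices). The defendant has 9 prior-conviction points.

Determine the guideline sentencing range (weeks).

Base offense level for unlicensed trading: 11.
A1 does not apply.
A2 applies: 11 − 3 = 8.
A3 applies: 8 + 3 = 11.
A4 applies: 11 + 3 = 14.
A5 applies (level before this adjustment is 14 ≥ 14, so +2): 14 + 2 = 16.
A6 does not apply.
A7 applies: 16 + 3 = 19.
A8 applies: 19 − 3 = 16.
Final offense level: 16.
Criminal history: 9 prior points → Category II (7-11).
Level 16 falls in the 15-19 band.
Grid: Level 15-19 × Category II = 212-256 weeks.

212-256 weeks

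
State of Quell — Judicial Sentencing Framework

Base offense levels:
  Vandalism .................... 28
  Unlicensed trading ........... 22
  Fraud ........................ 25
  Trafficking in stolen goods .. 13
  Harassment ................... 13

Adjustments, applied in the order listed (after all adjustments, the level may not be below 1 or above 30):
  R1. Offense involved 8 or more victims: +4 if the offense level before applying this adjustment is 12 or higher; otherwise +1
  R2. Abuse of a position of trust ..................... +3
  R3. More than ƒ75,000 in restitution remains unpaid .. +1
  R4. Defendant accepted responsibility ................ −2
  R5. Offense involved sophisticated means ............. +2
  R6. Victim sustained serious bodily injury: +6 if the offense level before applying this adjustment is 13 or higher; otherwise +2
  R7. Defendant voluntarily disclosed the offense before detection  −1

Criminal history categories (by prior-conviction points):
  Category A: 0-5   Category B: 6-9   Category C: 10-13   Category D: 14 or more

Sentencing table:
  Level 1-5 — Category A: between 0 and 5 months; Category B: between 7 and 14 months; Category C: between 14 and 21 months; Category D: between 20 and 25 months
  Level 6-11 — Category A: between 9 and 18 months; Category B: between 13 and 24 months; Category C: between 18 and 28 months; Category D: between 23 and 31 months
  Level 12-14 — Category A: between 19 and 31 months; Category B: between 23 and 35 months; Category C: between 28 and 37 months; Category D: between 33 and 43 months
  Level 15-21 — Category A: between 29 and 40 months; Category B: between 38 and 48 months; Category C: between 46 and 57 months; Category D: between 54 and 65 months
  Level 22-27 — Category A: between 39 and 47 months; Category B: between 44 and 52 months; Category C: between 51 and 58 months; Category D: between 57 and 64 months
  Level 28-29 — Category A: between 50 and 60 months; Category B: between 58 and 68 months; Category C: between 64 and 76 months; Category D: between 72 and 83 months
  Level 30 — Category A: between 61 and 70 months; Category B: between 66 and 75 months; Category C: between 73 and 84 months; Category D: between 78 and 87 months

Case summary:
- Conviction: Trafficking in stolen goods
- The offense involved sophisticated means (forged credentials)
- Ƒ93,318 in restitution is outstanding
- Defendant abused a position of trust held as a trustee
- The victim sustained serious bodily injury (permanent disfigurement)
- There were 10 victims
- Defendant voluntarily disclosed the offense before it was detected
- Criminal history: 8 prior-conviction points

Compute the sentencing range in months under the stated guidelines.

Base offense level for trafficking in stolen goods: 13.
R1 applies (level before this adjustment is 13 ≥ 12, so +4): 13 + 4 = 17.
R2 applies: 17 + 3 = 20.
R3 applies: 20 + 1 = 21.
R4 does not apply.
R5 applies: 21 + 2 = 23.
R6 applies (level before this adjustment is 23 ≥ 13, so +6): 23 + 6 = 29.
R7 applies: 29 − 1 = 28.
Final offense level: 28.
Criminal history: 8 prior points → Category B (6-9).
Level 28 falls in the 28-29 band.
Grid: Level 28-29 × Category B = 58-68 months.

58-68 months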